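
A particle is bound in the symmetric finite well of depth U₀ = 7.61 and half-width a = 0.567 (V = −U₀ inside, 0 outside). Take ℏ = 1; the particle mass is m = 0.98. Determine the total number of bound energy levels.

Define the well-strength parameter z₀ = (a/ℏ)√(2mU₀) = 0.567 × √(2·0.98·7.61) = 2.190.
The even/odd transcendental equations gain one root per π/2 in z₀, giving N = 1 + ⌊2z₀/π⌋ = 1 + ⌊1.394⌋ = 2.

N = 2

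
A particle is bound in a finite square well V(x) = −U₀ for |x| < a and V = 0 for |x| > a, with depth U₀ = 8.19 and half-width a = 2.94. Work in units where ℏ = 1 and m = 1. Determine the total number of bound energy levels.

Define the well-strength parameter z₀ = (a/ℏ)√(2mU₀) = 2.94 × √(2·1·8.19) = 11.90.
A new bound state (alternating even/odd) appears each time z₀ passes a multiple of π/2, so N = ⌊2z₀/π⌋ + 1 = ⌊7.575⌋ + 1 = 8.

N = 8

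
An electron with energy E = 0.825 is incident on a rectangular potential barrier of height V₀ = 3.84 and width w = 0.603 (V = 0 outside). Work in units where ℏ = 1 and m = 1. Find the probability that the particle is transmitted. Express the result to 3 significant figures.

T = 0.134

Since E < V₀ the interior solution is evanescent with decay constant κ = √(2m(V₀ − E))/ℏ = 2.456.
κw = 1.481, sinh(κw) = 2.084.
Matching ψ, ψ′ at both faces gives T = [1 + V₀² sinh²(κw) / (4E(V₀ − E))]⁻¹ = 1/7.439 = 0.134.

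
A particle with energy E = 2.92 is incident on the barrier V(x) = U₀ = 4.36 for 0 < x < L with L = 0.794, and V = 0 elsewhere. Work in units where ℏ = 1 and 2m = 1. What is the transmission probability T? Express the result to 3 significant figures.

T = 0.421

Since E < U₀ the interior solution is evanescent with decay constant κ = √(2m(U₀ − E))/ℏ = 1.200.
κL = 0.9528, sinh(κL) = 1.104.
Matching ψ, ψ′ at both faces gives T = [1 + U₀² sinh²(κL) / (4E(U₀ − E))]⁻¹ = 1/2.377 = 0.421.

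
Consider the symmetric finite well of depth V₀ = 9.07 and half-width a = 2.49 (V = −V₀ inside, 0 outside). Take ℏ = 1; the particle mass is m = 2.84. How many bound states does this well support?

N = 12

The dimensionless depth is z₀ = a√(2mV₀)/ℏ = 2.49 × √(51.52) = 17.87.
A new bound state (alternating even/odd) appears each time z₀ passes a multiple of π/2, so N = ⌊2z₀/π⌋ + 1 = ⌊11.38⌋ + 1 = 12.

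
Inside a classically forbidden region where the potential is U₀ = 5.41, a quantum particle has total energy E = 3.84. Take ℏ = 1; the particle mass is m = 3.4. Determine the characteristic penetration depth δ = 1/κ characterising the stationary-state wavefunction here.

Since E < U₀ the TISE in this region is ψ'' = κ²ψ with κ = √(2m(U₀ − E))/ℏ.
κ = √(2 × 3.4 × 1.57) = 3.267. The penetration depth is δ = 1/κ = 0.306.

δ = 0.306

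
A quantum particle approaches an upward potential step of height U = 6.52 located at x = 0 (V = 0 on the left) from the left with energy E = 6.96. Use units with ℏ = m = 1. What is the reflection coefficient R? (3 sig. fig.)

R = 0.358

The wavenumbers are k₁ = √(2mE)/ℏ = 3.731 on the left and k₂ = √(2m(E − U))/ℏ = 0.9381 on the right.
Continuity of ψ and ψ′ at the step yields the reflection amplitude r = (k₁ − k₂)/(k₁ + k₂) = 0.5982; thus R = |r|² = 0.3578, T = 0.6422.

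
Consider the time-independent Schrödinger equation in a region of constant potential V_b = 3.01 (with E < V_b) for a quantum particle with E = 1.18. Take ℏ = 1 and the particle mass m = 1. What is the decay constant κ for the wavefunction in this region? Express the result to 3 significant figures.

κ = 1.91

Since E < V_b the TISE in this region is ψ'' = κ²ψ with κ = √(2m(V_b − E))/ℏ.
κ = √(2 × 1 × 1.83) = 1.913.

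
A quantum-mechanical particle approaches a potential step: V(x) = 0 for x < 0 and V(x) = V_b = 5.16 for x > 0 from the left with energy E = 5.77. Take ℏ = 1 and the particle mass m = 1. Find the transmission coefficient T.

T = 0.741

On each side the TISE gives plane waves with k = √(2m(E − V))/ℏ: k₁ = √(2·1·5.77) = 3.397, k₂ = √(2·1·0.61) = 1.105.
Continuity of ψ and ψ′ at the step yields the reflection amplitude r = (k₁ − k₂)/(k₁ + k₂) = 0.5093; thus R = |r|² = 0.2594, T = 0.7406.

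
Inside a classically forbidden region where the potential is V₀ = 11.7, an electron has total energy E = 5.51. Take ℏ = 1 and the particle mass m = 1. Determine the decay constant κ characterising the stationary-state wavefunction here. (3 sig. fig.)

Since E < V₀ the TISE in this region is ψ'' = κ²ψ with κ = √(2m(V₀ − E))/ℏ.
κ = √(2 × 1 × 6.19) = 3.519.

κ = 3.52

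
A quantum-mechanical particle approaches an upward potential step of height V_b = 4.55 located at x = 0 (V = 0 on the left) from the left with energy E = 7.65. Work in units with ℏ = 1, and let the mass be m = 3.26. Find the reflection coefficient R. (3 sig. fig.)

The wavenumbers are k₁ = √(2mE)/ℏ = 7.062 on the left and k₂ = √(2m(E − V_b))/ℏ = 4.496 on the right.
Continuity of ψ and ψ′ at the step yields the reflection amplitude r = (k₁ − k₂)/(k₁ + k₂) = 0.2221; thus R = |r|² = 0.04931, T = 0.9507.

R = 0.0493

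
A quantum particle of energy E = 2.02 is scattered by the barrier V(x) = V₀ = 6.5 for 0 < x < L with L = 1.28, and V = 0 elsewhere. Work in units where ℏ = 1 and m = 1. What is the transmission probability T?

Since E < V₀ the interior solution is evanescent with decay constant κ = √(2m(V₀ − E))/ℏ = 2.993.
κL = 3.831, sinh(κL) = 23.05.
The exact tunnelling result is T⁻¹ = 1 + V₀² sinh²(κL) / [4E(V₀ − E)] = 621.3, so T = 0.00161.

T = 0.00161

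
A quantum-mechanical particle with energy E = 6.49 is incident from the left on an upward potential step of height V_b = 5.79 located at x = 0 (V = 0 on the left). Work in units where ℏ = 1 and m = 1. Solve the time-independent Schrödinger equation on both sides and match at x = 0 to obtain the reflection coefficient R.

On each side the TISE gives plane waves with k = √(2m(E − V))/ℏ: k₁ = √(2·1·6.49) = 3.603, k₂ = √(2·1·0.7) = 1.183.
Matching ψ and ψ′ at x = 0 gives r = (k₁ − k₂)/(k₁ + k₂), so R = r² = 0.2556 and T = 1 − R = 0.7444.

R = 0.256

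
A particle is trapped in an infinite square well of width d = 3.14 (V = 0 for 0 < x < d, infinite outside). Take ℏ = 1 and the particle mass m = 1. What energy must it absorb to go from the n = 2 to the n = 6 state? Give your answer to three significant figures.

E_n = n²π²ℏ²/(2md²), so ΔE = (6² − 2²) π²ℏ²/(2md²).
ΔE = 32 × π² / (2 × 1 × 3.14²) = 16.02.

ΔE = 16.0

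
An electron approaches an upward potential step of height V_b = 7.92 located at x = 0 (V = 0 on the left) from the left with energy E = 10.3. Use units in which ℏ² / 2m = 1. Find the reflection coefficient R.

R = 0.123

On each side the TISE gives plane waves with k = √(2m(E − V))/ℏ: k₁ = √(2·½·10.3) = 3.209, k₂ = √(2·½·2.38) = 1.543.
Matching ψ and ψ′ at x = 0 gives r = (k₁ − k₂)/(k₁ + k₂), so R = r² = 0.1230 and T = 1 − R = 0.8770.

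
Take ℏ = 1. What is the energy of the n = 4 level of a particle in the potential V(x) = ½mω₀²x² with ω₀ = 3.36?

The oscillator eigenvalues are E_n = ℏω₀(n + ½), so E_4 = 3.36 × 4.5 = 15.12.

E = 15.1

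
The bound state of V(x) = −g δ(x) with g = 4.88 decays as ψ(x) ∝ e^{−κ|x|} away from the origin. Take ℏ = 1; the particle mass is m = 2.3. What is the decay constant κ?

Integrating the TISE across x = 0 gives the cusp condition ψ'(0⁺) − ψ'(0⁻) = −(2mg/ℏ²)ψ(0).
With ψ ∝ e^{−κ|x|} this yields −2κ = −2mg/ℏ², so κ = mg/ℏ² = 11.22.

κ = 11.2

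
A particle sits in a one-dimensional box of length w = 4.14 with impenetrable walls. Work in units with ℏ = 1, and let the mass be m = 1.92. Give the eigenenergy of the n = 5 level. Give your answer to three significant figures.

E = 3.75

The infinite-well eigenfunctions ψ_n = √(2/w) sin(nπx/w) vanish at both walls, giving E_n = n²π²ℏ²/(2mw²).
E_5 = 5² × π² / (2 × 1.92 × 4.14²) = 3.749.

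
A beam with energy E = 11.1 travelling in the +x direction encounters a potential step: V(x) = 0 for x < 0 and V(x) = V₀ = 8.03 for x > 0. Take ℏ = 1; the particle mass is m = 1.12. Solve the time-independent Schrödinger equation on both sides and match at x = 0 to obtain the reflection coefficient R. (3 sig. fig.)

R = 0.0965

The wavenumbers are k₁ = √(2mE)/ℏ = 4.986 on the left and k₂ = √(2m(E − V₀))/ℏ = 2.622 on the right.
Continuity of ψ and ψ′ at the step yields the reflection amplitude r = (k₁ − k₂)/(k₁ + k₂) = 0.3107; thus R = |r|² = 0.09653, T = 0.9035.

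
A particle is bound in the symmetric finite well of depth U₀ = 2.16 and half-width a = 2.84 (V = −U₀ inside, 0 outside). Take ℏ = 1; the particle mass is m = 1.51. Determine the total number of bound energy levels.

N = 5

Define the well-strength parameter z₀ = (a/ℏ)√(2mU₀) = 2.84 × √(2·1.51·2.16) = 7.254.
A new bound state (alternating even/odd) appears each time z₀ passes a multiple of π/2, so N = ⌊2z₀/π⌋ + 1 = ⌊4.618⌋ + 1 = 5.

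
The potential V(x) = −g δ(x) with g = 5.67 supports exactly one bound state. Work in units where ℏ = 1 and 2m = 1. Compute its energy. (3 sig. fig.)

For x ≠ 0 the bound state is ψ ∝ e^{−κ|x|}; integrating the TISE across the delta gives the cusp condition 2κ = 2mg/ℏ², so κ = 2.835.
Then E = −ℏ²κ²/(2m) = −mg²/(2ℏ²) = -8.037.

E = -8.04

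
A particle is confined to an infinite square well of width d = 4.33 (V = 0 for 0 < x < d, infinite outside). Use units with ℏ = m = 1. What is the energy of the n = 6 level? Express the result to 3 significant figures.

Requiring ψ(0) = ψ(d) = 0 quantises k = nπ/d, hence E_n = ℏ²k²/2m = n²π²ℏ²/(2md²).
E_6 = 6² × π² / (2 × 1 × 4.33²) = 9.475.

E = 9.48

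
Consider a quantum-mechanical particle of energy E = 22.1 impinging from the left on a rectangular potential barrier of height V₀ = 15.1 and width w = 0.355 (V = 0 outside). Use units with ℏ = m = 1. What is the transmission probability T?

Above the barrier the interior wavenumber is k₂ = √(2m(E − V₀))/ℏ = 3.742, giving phase k₂w = 1.328.
T = [1 + V₀² sin²(k₂w) / (4E(E − V₀))]⁻¹ = 1/1.347 = 0.742.

T = 0.742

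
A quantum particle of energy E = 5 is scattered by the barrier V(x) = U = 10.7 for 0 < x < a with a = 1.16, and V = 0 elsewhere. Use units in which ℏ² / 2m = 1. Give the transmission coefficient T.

E < U: inside the barrier ψ ∝ e^{±κx} with κ = √(2m(U − E))/ℏ = 2.387.
κa = 2.769, sinh(κa) = 7.944.
Matching ψ, ψ′ at both faces gives T = [1 + U² sinh²(κa) / (4E(U − E))]⁻¹ = 1/64.37 = 0.0155.

T = 0.0155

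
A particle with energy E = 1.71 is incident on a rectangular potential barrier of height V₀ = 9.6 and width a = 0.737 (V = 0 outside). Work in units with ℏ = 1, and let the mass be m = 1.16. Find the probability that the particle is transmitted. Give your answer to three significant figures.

T = 0.00427

E < V₀: inside the barrier ψ ∝ e^{±κx} with κ = √(2m(V₀ − E))/ℏ = 4.278.
κa = 3.153, sinh(κa) = 11.68.
The exact tunnelling result is T⁻¹ = 1 + V₀² sinh²(κa) / [4E(V₀ − E)] = 234.1, so T = 0.00427.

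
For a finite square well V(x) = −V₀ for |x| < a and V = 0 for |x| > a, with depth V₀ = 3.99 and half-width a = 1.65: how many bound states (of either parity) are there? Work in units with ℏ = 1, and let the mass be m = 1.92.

N = 5

The dimensionless depth is z₀ = a√(2mV₀)/ℏ = 1.65 × √(15.32) = 6.459.
A new bound state (alternating even/odd) appears each time z₀ passes a multiple of π/2, so N = ⌊2z₀/π⌋ + 1 = ⌊4.112⌋ + 1 = 5.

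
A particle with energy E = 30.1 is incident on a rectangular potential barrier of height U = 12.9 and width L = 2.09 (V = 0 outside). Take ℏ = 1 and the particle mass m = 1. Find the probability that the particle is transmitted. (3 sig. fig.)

Above the barrier the interior wavenumber is k₂ = √(2m(E − U))/ℏ = 5.865, giving phase k₂L = 12.26.
Matching at both interfaces gives T⁻¹ = 1 + U² sin²(k₂L) / [4E(E − U)] = 1.007, hence T = 0.993.

T = 0.993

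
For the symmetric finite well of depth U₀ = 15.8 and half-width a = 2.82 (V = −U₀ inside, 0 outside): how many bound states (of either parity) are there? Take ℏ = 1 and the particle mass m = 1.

N = 11

Define the well-strength parameter z₀ = (a/ℏ)√(2mU₀) = 2.82 × √(2·1·15.8) = 15.85.
The even/odd transcendental equations gain one root per π/2 in z₀, giving N = 1 + ⌊2z₀/π⌋ = 1 + ⌊10.09⌋ = 11.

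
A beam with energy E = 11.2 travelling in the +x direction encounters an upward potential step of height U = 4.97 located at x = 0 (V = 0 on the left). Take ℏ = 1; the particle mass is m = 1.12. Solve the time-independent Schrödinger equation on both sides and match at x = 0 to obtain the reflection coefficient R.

On each side the TISE gives plane waves with k = √(2m(E − V))/ℏ: k₁ = √(2·1.12·11.2) = 5.009, k₂ = √(2·1.12·6.23) = 3.736.
Continuity of ψ and ψ′ at the step yields the reflection amplitude r = (k₁ − k₂)/(k₁ + k₂) = 0.1456; thus R = |r|² = 0.02120, T = 0.9788.

R = 0.0212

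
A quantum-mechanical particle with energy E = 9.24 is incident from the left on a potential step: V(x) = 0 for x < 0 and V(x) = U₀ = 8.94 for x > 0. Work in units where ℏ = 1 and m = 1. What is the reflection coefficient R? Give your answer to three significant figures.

R = 0.483

On each side the TISE gives plane waves with k = √(2m(E − V))/ℏ: k₁ = √(2·1·9.24) = 4.299, k₂ = √(2·1·0.3) = 0.7746.
Matching ψ and ψ′ at x = 0 gives r = (k₁ − k₂)/(k₁ + k₂), so R = r² = 0.4825 and T = 1 − R = 0.5175.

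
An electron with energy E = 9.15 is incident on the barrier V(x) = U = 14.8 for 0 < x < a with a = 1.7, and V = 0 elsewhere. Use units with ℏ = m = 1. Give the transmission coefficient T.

T = 0.0000411

Since E < U the interior solution is evanescent with decay constant κ = √(2m(U − E))/ℏ = 3.362.
κa = 5.715, sinh(κa) = 151.6.
The exact tunnelling result is T⁻¹ = 1 + U² sinh²(κa) / [4E(U − E)] = 24360, so T = 0.0000411.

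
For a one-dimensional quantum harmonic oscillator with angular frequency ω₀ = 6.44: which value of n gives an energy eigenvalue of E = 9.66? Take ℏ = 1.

Invert E_n = (n + ½)ℏω₀: n = E/ℏω₀ − ½ = 1.000, so n = 1.

n = 1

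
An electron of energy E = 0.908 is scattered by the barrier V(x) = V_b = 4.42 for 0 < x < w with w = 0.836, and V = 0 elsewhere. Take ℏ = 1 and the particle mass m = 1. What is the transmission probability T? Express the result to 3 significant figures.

T = 0.0308

Since E < V_b the interior solution is evanescent with decay constant κ = √(2m(V_b − E))/ℏ = 2.650.
κw = 2.216, sinh(κw) = 4.529.
Matching ψ, ψ′ at both faces gives T = [1 + V_b² sinh²(κw) / (4E(V_b − E))]⁻¹ = 1/32.42 = 0.0308.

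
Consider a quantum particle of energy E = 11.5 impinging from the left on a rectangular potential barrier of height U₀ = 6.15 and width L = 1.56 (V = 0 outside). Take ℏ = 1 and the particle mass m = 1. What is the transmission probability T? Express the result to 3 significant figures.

T = 0.884

E > U₀: inside the barrier k₂ = √(2m(E − U₀))/ℏ = 3.271, k₂L = 5.103.
Matching at both interfaces gives T⁻¹ = 1 + U₀² sin²(k₂L) / [4E(E − U₀)] = 1.131, hence T = 0.884.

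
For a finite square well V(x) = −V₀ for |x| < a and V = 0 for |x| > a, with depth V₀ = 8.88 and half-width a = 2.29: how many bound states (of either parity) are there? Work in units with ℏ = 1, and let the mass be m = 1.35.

N = 8

Define the well-strength parameter z₀ = (a/ℏ)√(2mV₀) = 2.29 × √(2·1.35·8.88) = 11.21.
The even/odd transcendental equations gain one root per π/2 in z₀, giving N = 1 + ⌊2z₀/π⌋ = 1 + ⌊7.138⌋ = 8.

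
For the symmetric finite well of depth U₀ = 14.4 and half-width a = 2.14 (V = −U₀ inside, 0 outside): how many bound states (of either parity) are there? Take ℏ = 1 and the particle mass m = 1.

Define the well-strength parameter z₀ = (a/ℏ)√(2mU₀) = 2.14 × √(2·1·14.4) = 11.48.
The even/odd transcendental equations gain one root per π/2 in z₀, giving N = 1 + ⌊2z₀/π⌋ = 1 + ⌊7.311⌋ = 8.

N = 8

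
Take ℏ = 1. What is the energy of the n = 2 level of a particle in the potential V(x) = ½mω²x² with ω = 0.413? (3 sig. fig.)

Using E_n = (n + ½)ℏω: E_2 = 2.5 × 0.413 = 1.033.

E = 1.03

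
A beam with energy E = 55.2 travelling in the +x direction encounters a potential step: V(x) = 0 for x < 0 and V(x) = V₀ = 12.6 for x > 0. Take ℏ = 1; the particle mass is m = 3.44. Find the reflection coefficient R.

R = 0.00418

The wavenumbers are k₁ = √(2mE)/ℏ = 19.49 on the left and k₂ = √(2m(E − V₀))/ℏ = 17.12 on the right.
Matching ψ and ψ′ at x = 0 gives r = (k₁ − k₂)/(k₁ + k₂), so R = r² = 0.004184 and T = 1 − R = 0.9958.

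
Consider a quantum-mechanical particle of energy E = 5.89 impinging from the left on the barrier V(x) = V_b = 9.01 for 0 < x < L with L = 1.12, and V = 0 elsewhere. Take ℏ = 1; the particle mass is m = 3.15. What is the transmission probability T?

T = 0.000176

Since E < V_b the interior solution is evanescent with decay constant κ = √(2m(V_b − E))/ℏ = 4.434.
κL = 4.966, sinh(κL) = 71.69.
The exact tunnelling result is T⁻¹ = 1 + V_b² sinh²(κL) / [4E(V_b − E)] = 5677, so T = 0.000176.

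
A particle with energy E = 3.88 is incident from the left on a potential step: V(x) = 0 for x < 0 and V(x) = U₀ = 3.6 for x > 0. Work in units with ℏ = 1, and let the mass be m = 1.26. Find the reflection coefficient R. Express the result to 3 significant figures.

R = 0.332

On each side the TISE gives plane waves with k = √(2m(E − V))/ℏ: k₁ = √(2·1.26·3.88) = 3.127, k₂ = √(2·1.26·0.28) = 0.8400.
Continuity of ψ and ψ′ at the step yields the reflection amplitude r = (k₁ − k₂)/(k₁ + k₂) = 0.5765; thus R = |r|² = 0.3323, T = 0.6677.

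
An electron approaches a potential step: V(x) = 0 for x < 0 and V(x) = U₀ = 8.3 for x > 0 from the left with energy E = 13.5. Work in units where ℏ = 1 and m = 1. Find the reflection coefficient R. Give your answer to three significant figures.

R = 0.0548

The wavenumbers are k₁ = √(2mE)/ℏ = 5.196 on the left and k₂ = √(2m(E − U₀))/ℏ = 3.225 on the right.
Matching ψ and ψ′ at x = 0 gives r = (k₁ − k₂)/(k₁ + k₂), so R = r² = 0.05480 and T = 1 − R = 0.9452.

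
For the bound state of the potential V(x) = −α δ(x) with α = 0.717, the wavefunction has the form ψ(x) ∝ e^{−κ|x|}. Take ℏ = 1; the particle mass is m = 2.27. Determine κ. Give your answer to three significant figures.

Integrate −(ℏ²/2m)ψ'' − αδ(x)ψ = Eψ from −ε to +ε: the ψ'' term gives ψ'(0⁺) − ψ'(0⁻) and the δ term gives −(2mα/ℏ²)ψ(0).
With ψ ∝ e^{−κ|x|} this yields −2κ = −2mα/ℏ², so κ = mα/ℏ² = 1.628.

κ = 1.63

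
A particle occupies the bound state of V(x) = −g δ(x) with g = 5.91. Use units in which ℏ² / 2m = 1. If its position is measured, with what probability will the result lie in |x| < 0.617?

The normalised bound state is ψ = √κ e^{−κ|x|} with κ = mg/ℏ² = 2.955.
P(|x| < d) = ∫_{−d}^{d} κ e^{−2κ|x|} dx = 1 − e^{−2κd} = 1 − e^{−3.646} = 0.9739.

P = 0.974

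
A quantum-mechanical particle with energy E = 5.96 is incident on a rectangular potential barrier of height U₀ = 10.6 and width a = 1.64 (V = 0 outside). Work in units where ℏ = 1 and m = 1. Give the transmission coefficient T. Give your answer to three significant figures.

T = 0.000180

Since E < U₀ the interior solution is evanescent with decay constant κ = √(2m(U₀ − E))/ℏ = 3.046.
κa = 4.996, sinh(κa) = 73.90.
Matching ψ, ψ′ at both faces gives T = [1 + U₀² sinh²(κa) / (4E(U₀ − E))]⁻¹ = 1/5549 = 0.000180.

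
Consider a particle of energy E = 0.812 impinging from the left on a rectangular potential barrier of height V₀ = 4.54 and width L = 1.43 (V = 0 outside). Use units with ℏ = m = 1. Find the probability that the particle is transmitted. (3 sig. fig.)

Since E < V₀ the interior solution is evanescent with decay constant κ = √(2m(V₀ − E))/ℏ = 2.731.
κL = 3.905, sinh(κL) = 24.81.
Matching ψ, ψ′ at both faces gives T = [1 + V₀² sinh²(κL) / (4E(V₀ − E))]⁻¹ = 1/1049 = 0.000954.

T = 0.000954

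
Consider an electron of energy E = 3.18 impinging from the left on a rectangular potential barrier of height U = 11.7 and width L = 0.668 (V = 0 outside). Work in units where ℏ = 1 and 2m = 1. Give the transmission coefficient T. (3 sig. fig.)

T = 0.0626

E < U: inside the barrier ψ ∝ e^{±κx} with κ = √(2m(U − E))/ℏ = 2.919.
κL = 1.950, sinh(κL) = 3.443.
Matching ψ, ψ′ at both faces gives T = [1 + U² sinh²(κL) / (4E(U − E))]⁻¹ = 1/15.97 = 0.0626.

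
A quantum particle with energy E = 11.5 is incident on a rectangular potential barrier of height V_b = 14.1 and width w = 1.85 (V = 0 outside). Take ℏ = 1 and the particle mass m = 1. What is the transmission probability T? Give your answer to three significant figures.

T = 0.000521

Since E < V_b the interior solution is evanescent with decay constant κ = √(2m(V_b − E))/ℏ = 2.280.
κw = 4.219, sinh(κw) = 33.96.
The exact tunnelling result is T⁻¹ = 1 + V_b² sinh²(κw) / [4E(V_b − E)] = 1918, so T = 0.000521.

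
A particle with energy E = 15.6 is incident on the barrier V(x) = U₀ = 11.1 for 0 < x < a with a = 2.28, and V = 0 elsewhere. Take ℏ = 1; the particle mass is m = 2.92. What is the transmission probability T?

T = 0.794

E > U₀: inside the barrier k₂ = √(2m(E − U₀))/ℏ = 5.126, k₂a = 11.69.
T = [1 + U₀² sin²(k₂a) / (4E(E − U₀))]⁻¹ = 1/1.260 = 0.794.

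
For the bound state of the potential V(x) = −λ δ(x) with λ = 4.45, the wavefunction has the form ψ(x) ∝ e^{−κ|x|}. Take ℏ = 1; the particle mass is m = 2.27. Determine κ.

κ = 10.1

Integrate −(ℏ²/2m)ψ'' − λδ(x)ψ = Eψ from −ε to +ε: the ψ'' term gives ψ'(0⁺) − ψ'(0⁻) and the δ term gives −(2mλ/ℏ²)ψ(0).
With ψ ∝ e^{−κ|x|} this yields −2κ = −2mλ/ℏ², so κ = mλ/ℏ² = 10.10.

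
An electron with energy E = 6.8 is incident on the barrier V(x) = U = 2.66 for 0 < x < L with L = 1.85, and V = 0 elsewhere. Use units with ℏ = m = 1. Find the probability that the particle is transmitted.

E > U: inside the barrier k₂ = √(2m(E − U))/ℏ = 2.877, k₂L = 5.323.
Matching at both interfaces gives T⁻¹ = 1 + U² sin²(k₂L) / [4E(E − U)] = 1.042, hence T = 0.960.

T = 0.960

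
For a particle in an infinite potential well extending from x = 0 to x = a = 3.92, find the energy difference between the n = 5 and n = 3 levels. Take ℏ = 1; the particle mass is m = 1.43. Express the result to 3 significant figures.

ΔE = 3.59

E_n = n²π²ℏ²/(2ma²), so ΔE = (5² − 3²) π²ℏ²/(2ma²).
ΔE = 16 × π² / (2 × 1.43 × 3.92²) = 3.593.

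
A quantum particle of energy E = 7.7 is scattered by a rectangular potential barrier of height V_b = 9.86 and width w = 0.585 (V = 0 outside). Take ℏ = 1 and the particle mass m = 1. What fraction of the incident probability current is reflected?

Since E < V_b the interior solution is evanescent with decay constant κ = √(2m(V_b − E))/ℏ = 2.078.
κw = 1.216, sinh(κw) = 1.538.
The exact tunnelling result is T⁻¹ = 1 + V_b² sinh²(κw) / [4E(V_b − E)] = 4.459, so T = 0.224.
R = 1 − T = 0.776.

R = 0.776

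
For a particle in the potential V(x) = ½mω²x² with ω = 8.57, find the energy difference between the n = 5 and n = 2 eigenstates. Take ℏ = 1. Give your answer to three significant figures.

ΔE = 25.7

E_n = ℏω(n + ½), so ΔE = (5 − 2) ℏω = 3 × 8.57 = 25.71.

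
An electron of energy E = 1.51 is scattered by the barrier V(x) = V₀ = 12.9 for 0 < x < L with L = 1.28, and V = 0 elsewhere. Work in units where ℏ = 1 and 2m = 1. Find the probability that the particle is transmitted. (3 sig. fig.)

E < V₀: inside the barrier ψ ∝ e^{±κx} with κ = √(2m(V₀ − E))/ℏ = 3.375.
κL = 4.320, sinh(κL) = 37.58.
The exact tunnelling result is T⁻¹ = 1 + V₀² sinh²(κL) / [4E(V₀ − E)] = 3418, so T = 0.000293.

T = 0.000293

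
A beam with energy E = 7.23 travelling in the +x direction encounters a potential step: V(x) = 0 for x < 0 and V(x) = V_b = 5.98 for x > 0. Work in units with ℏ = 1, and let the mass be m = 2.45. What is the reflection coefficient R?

R = 0.170

On each side the TISE gives plane waves with k = √(2m(E − V))/ℏ: k₁ = √(2·2.45·7.23) = 5.952, k₂ = √(2·2.45·1.25) = 2.475.
Matching ψ and ψ′ at x = 0 gives r = (k₁ − k₂)/(k₁ + k₂), so R = r² = 0.1703 and T = 1 − R = 0.8297.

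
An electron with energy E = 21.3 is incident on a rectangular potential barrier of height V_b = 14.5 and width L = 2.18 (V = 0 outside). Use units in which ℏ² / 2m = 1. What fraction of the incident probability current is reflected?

Above the barrier the interior wavenumber is k₂ = √(2m(E − V_b))/ℏ = 2.608, giving phase k₂L = 5.685.
Matching at both interfaces gives T⁻¹ = 1 + V_b² sin²(k₂L) / [4E(E − V_b)] = 1.115, hence T = 0.897.
R = 1 − T = 0.103.

R = 0.103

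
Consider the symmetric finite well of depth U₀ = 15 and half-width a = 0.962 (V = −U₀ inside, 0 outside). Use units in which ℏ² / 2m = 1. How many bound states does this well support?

Define the well-strength parameter z₀ = (a/ℏ)√(2mU₀) = 0.962 × √(2·0.5·15) = 3.726.
The even/odd transcendental equations gain one root per π/2 in z₀, giving N = 1 + ⌊2z₀/π⌋ = 1 + ⌊2.372⌋ = 3.

N = 3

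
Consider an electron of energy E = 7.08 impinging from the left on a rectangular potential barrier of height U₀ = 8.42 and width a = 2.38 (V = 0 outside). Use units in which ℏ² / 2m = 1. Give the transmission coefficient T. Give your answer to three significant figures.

Since E < U₀ the interior solution is evanescent with decay constant κ = √(2m(U₀ − E))/ℏ = 1.158.
κa = 2.755, sinh(κa) = 7.829.
The exact tunnelling result is T⁻¹ = 1 + U₀² sinh²(κa) / [4E(U₀ − E)] = 115.5, so T = 0.00866.

T = 0.00866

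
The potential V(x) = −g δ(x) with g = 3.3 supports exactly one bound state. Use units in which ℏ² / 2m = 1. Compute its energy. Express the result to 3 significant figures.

E = -2.72

The bound state is ψ(x) = √κ e^{−κ|x|}. The derivative jump ψ'(0⁺) − ψ'(0⁻) = −(2mg/ℏ²)ψ(0) fixes κ = mg/ℏ² = 1.650.
Then E = −ℏ²κ²/(2m) = −mg²/(2ℏ²) = -2.723.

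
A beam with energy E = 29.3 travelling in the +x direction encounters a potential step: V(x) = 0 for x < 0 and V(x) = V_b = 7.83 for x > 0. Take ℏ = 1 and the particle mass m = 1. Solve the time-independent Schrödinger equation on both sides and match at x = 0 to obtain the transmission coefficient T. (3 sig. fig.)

T = 0.994

On each side the TISE gives plane waves with k = √(2m(E − V))/ℏ: k₁ = √(2·1·29.3) = 7.655, k₂ = √(2·1·21.47) = 6.553.
Continuity of ψ and ψ′ at the step yields the reflection amplitude r = (k₁ − k₂)/(k₁ + k₂) = 0.07758; thus R = |r|² = 0.006018, T = 0.9940.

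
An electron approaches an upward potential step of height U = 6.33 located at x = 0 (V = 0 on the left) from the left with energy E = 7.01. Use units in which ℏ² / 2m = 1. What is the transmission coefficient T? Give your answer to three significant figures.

On each side the TISE gives plane waves with k = √(2m(E − V))/ℏ: k₁ = √(2·½·7.01) = 2.648, k₂ = √(2·½·0.68) = 0.8246.
Continuity of ψ and ψ′ at the step yields the reflection amplitude r = (k₁ − k₂)/(k₁ + k₂) = 0.5250; thus R = |r|² = 0.2756, T = 0.7244.

T = 0.724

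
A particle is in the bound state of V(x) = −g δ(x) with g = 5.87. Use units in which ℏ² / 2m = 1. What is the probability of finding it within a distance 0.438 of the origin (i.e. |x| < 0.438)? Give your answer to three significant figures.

P = 0.924

The normalised bound state is ψ = √κ e^{−κ|x|} with κ = mg/ℏ² = 2.935.
P(|x| < d) = ∫_{−d}^{d} κ e^{−2κ|x|} dx = 1 − e^{−2κd} = 1 − e^{−2.571} = 0.9235.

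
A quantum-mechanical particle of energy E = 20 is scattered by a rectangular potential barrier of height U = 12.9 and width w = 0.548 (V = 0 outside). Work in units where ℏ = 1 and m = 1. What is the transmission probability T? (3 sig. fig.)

E > U: inside the barrier k₂ = √(2m(E − U))/ℏ = 3.768, k₂w = 2.065.
T = [1 + U² sin²(k₂w) / (4E(E − U))]⁻¹ = 1/1.227 = 0.815.

T = 0.815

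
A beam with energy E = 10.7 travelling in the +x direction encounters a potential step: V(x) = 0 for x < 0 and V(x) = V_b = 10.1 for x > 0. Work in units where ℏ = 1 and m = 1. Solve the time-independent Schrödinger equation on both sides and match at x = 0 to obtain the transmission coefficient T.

T = 0.619

On each side the TISE gives plane waves with k = √(2m(E − V))/ℏ: k₁ = √(2·1·10.7) = 4.626, k₂ = √(2·1·0.6) = 1.095.
Continuity of ψ and ψ′ at the step yields the reflection amplitude r = (k₁ − k₂)/(k₁ + k₂) = 0.6171; thus R = |r|² = 0.3808, T = 0.6192.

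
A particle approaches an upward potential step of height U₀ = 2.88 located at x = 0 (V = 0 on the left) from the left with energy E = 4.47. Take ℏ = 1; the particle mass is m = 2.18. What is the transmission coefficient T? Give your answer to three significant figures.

On each side the TISE gives plane waves with k = √(2m(E − V))/ℏ: k₁ = √(2·2.18·4.47) = 4.415, k₂ = √(2·2.18·1.59) = 2.633.
Continuity of ψ and ψ′ at the step yields the reflection amplitude r = (k₁ − k₂)/(k₁ + k₂) = 0.2528; thus R = |r|² = 0.06391, T = 0.9361.

T = 0.936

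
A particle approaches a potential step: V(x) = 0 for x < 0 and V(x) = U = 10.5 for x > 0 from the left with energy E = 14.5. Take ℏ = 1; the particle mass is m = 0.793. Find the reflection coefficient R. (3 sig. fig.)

On each side the TISE gives plane waves with k = √(2m(E − V))/ℏ: k₁ = √(2·0.793·14.5) = 4.796, k₂ = √(2·0.793·4) = 2.519.
Matching ψ and ψ′ at x = 0 gives r = (k₁ − k₂)/(k₁ + k₂), so R = r² = 0.09690 and T = 1 − R = 0.9031.

R = 0.0969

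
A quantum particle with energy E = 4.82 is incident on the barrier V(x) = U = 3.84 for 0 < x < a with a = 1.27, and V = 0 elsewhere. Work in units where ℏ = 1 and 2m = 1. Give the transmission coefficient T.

Above the barrier the interior wavenumber is k₂ = √(2m(E − U))/ℏ = 0.9899, giving phase k₂a = 1.257.
T = [1 + U² sin²(k₂a) / (4E(E − U))]⁻¹ = 1/1.706 = 0.586.

T = 0.586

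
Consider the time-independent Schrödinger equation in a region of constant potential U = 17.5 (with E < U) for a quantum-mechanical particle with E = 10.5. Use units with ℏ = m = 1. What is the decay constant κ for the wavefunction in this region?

Since E < U the TISE in this region is ψ'' = κ²ψ with κ = √(2m(U − E))/ℏ.
κ = √(2 × 1 × 7) = 3.742.

κ = 3.74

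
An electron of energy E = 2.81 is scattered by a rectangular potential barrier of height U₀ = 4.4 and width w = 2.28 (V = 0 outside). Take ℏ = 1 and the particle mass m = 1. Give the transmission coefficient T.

T = 0.00109

Since E < U₀ the interior solution is evanescent with decay constant κ = √(2m(U₀ − E))/ℏ = 1.783.
κw = 4.066, sinh(κw) = 29.15.
Matching ψ, ψ′ at both faces gives T = [1 + U₀² sinh²(κw) / (4E(U₀ − E))]⁻¹ = 1/921.4 = 0.00109.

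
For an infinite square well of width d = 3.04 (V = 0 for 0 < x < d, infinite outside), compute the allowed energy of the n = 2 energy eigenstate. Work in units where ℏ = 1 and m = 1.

E = 2.14

The infinite-well eigenfunctions ψ_n = √(2/d) sin(nπx/d) vanish at both walls, giving E_n = n²π²ℏ²/(2md²).
E_2 = 2² × π² / (2 × 1 × 3.04²) = 2.136.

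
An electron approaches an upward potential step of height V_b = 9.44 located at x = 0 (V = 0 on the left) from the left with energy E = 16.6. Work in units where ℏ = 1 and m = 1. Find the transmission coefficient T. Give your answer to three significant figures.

The wavenumbers are k₁ = √(2mE)/ℏ = 5.762 on the left and k₂ = √(2m(E − V_b))/ℏ = 3.784 on the right.
Continuity of ψ and ψ′ at the step yields the reflection amplitude r = (k₁ − k₂)/(k₁ + k₂) = 0.2072; thus R = |r|² = 0.04292, T = 0.9571.

T = 0.957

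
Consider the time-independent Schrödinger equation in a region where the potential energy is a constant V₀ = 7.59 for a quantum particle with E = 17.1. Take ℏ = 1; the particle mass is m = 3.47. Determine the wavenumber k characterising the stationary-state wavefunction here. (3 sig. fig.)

With E > V₀ the solution is oscillatory, ψ ∝ e^{±ikx} with k = √(2m(E − V₀))/ℏ.
k = √(2 × 3.47 × 9.51) = 8.124.

k = 8.12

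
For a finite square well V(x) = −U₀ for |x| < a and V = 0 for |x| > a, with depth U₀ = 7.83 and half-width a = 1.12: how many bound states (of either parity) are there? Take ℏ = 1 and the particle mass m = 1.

Define the well-strength parameter z₀ = (a/ℏ)√(2mU₀) = 1.12 × √(2·1·7.83) = 4.432.
The even/odd transcendental equations gain one root per π/2 in z₀, giving N = 1 + ⌊2z₀/π⌋ = 1 + ⌊2.822⌋ = 3.

N = 3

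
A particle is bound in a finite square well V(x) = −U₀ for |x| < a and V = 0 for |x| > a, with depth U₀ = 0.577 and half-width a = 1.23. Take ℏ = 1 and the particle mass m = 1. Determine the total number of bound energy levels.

N = 1

Define the well-strength parameter z₀ = (a/ℏ)√(2mU₀) = 1.23 × √(2·1·0.577) = 1.321.
The even/odd transcendental equations gain one root per π/2 in z₀, giving N = 1 + ⌊2z₀/π⌋ = 1 + ⌊0.8412⌋ = 1.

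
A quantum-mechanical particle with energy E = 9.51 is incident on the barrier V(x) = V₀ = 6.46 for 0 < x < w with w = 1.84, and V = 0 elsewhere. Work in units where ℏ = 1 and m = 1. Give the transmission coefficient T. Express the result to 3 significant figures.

T = 0.741

E > V₀: inside the barrier k₂ = √(2m(E − V₀))/ℏ = 2.470, k₂w = 4.544.
Matching at both interfaces gives T⁻¹ = 1 + V₀² sin²(k₂w) / [4E(E − V₀)] = 1.350, hence T = 0.741.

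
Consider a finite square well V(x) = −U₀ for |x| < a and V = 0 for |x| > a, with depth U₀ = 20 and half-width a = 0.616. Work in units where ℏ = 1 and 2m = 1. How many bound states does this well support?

N = 2

The dimensionless depth is z₀ = a√(2mU₀)/ℏ = 0.616 × √(20.00) = 2.755.
The even/odd transcendental equations gain one root per π/2 in z₀, giving N = 1 + ⌊2z₀/π⌋ = 1 + ⌊1.754⌋ = 2.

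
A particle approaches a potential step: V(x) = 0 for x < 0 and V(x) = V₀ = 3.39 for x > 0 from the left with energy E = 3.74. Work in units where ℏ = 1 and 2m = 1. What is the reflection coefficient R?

On each side the TISE gives plane waves with k = √(2m(E − V))/ℏ: k₁ = √(2·½·3.74) = 1.934, k₂ = √(2·½·0.35) = 0.5916.
Matching ψ and ψ′ at x = 0 gives r = (k₁ − k₂)/(k₁ + k₂), so R = r² = 0.2825 and T = 1 − R = 0.7175.

R = 0.282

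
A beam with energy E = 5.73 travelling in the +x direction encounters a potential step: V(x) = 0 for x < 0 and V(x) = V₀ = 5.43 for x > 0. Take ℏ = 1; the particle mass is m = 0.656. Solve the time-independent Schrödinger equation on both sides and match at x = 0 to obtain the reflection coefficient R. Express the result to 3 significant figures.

The wavenumbers are k₁ = √(2mE)/ℏ = 2.742 on the left and k₂ = √(2m(E − V₀))/ℏ = 0.6274 on the right.
Continuity of ψ and ψ′ at the step yields the reflection amplitude r = (k₁ − k₂)/(k₁ + k₂) = 0.6276; thus R = |r|² = 0.3939, T = 0.6061.

R = 0.394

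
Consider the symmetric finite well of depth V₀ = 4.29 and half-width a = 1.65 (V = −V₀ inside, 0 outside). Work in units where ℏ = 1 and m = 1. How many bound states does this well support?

N = 4

The dimensionless depth is z₀ = a√(2mV₀)/ℏ = 1.65 × √(8.580) = 4.833.
A new bound state (alternating even/odd) appears each time z₀ passes a multiple of π/2, so N = ⌊2z₀/π⌋ + 1 = ⌊3.077⌋ + 1 = 4.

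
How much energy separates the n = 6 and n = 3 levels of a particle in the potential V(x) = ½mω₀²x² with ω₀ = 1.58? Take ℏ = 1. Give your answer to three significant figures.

E_n = ℏω₀(n + ½), so ΔE = (6 − 3) ℏω₀ = 3 × 1.58 = 4.740.

ΔE = 4.74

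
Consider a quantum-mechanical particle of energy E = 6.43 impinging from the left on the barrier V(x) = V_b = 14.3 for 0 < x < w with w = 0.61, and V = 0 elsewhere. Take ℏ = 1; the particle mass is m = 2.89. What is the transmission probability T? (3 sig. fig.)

Since E < V_b the interior solution is evanescent with decay constant κ = √(2m(V_b − E))/ℏ = 6.745.
κw = 4.114, sinh(κw) = 30.59.
The exact tunnelling result is T⁻¹ = 1 + V_b² sinh²(κw) / [4E(V_b − E)] = 946.5, so T = 0.00106.

T = 0.00106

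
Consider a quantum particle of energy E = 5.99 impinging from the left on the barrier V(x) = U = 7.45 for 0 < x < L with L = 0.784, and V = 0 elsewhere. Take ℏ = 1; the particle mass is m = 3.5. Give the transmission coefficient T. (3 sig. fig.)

E < U: inside the barrier ψ ∝ e^{±κx} with κ = √(2m(U − E))/ℏ = 3.197.
κL = 2.506, sinh(κL) = 6.089.
The exact tunnelling result is T⁻¹ = 1 + U² sinh²(κL) / [4E(U − E)] = 59.83, so T = 0.0167.

T = 0.0167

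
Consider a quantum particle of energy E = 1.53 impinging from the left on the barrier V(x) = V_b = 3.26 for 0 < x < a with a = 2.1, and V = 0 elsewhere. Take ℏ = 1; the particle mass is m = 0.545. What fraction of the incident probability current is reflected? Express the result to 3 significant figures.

E < V_b: inside the barrier ψ ∝ e^{±κx} with κ = √(2m(V_b − E))/ℏ = 1.373.
κa = 2.884, sinh(κa) = 8.913.
Matching ψ, ψ′ at both faces gives T = [1 + V_b² sinh²(κa) / (4E(V_b − E))]⁻¹ = 1/80.73 = 0.0124.
R = 1 − T = 0.988.

R = 0.988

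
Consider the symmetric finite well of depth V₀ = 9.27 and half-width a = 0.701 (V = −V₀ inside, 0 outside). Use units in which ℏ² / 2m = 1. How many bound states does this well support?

The dimensionless depth is z₀ = a√(2mV₀)/ℏ = 0.701 × √(9.270) = 2.134.
A new bound state (alternating even/odd) appears each time z₀ passes a multiple of π/2, so N = ⌊2z₀/π⌋ + 1 = ⌊1.359⌋ + 1 = 2.

N = 2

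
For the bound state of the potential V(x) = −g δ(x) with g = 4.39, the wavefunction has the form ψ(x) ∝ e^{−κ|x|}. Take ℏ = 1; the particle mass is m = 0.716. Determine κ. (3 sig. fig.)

Integrate −(ℏ²/2m)ψ'' − gδ(x)ψ = Eψ from −ε to +ε: the ψ'' term gives ψ'(0⁺) − ψ'(0⁻) and the δ term gives −(2mg/ℏ²)ψ(0).
With ψ ∝ e^{−κ|x|} this yields −2κ = −2mg/ℏ², so κ = mg/ℏ² = 3.143.

κ = 3.14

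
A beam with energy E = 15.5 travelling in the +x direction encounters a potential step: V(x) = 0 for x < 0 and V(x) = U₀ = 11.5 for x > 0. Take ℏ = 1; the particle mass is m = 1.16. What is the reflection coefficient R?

R = 0.106

The wavenumbers are k₁ = √(2mE)/ℏ = 5.997 on the left and k₂ = √(2m(E − U₀))/ℏ = 3.046 on the right.
Continuity of ψ and ψ′ at the step yields the reflection amplitude r = (k₁ − k₂)/(k₁ + k₂) = 0.3263; thus R = |r|² = 0.1064, T = 0.8936.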